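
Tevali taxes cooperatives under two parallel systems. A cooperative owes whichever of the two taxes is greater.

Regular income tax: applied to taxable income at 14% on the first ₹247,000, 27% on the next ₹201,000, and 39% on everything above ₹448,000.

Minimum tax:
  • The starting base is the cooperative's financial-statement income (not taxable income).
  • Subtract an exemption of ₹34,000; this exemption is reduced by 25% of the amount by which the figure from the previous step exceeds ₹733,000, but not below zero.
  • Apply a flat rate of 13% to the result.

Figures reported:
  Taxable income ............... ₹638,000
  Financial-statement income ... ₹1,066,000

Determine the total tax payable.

₹162,950

Regular income tax:
  ₹247,000 × 14% = ₹34,580
  ₹201,000 × 27% = ₹54,270
  ₹190,000 × 39% = ₹74,100
  → ₹162,950

Minimum tax:
  Base (financial-statement income): ₹1,066,000
  Exemption: 25% × (₹1,066,000 − ₹733,000) = ₹83,250 ≥ ₹34,000, so the exemption is fully phased out
  Base: ₹1,066,000 − ₹0 = ₹1,066,000
  ₹1,066,000 × 13% = ₹138,580

₹162,950 > ₹138,580, so the regular income tax governs.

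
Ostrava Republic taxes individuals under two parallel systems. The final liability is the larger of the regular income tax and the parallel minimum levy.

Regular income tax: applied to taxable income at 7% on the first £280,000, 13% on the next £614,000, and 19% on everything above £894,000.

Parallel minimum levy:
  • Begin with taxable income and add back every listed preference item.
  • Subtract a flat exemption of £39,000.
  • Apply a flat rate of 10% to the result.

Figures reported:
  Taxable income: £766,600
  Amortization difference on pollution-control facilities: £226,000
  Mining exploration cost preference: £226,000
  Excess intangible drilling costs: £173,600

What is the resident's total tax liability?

Regular income tax:
  £280,000 × 7% = £19,600
  £486,600 × 13% = £63,258
  → £82,858

Parallel minimum levy:
  Adjusted income: £766,600 + £226,000 + £226,000 + £173,600 = £1,392,200
  Less exemption £39,000 → base £1,353,200
  £1,353,200 × 10% = £135,320

£135,320 > £82,858, so the parallel minimum levy is the binding amount.

£135,320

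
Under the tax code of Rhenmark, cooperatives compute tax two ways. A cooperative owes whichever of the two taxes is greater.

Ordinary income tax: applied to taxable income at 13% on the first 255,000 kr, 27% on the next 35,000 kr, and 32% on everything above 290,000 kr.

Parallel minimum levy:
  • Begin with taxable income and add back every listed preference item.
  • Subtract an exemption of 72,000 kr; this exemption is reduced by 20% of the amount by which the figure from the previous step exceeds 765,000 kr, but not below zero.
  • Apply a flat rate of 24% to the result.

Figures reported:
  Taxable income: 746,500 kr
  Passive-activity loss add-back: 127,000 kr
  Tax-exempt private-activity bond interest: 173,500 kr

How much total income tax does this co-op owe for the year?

247,536 kr

Parallel minimum levy:
  Adjusted income: 746,500 kr + 127,000 kr + 173,500 kr = 1,047,000 kr
  Exemption: 72,000 kr − 20% × (1,047,000 kr − 765,000 kr) = 72,000 kr − 56,400 kr = 15,600 kr
  Base: 1,047,000 kr − 15,600 kr = 1,031,400 kr
  1,031,400 kr × 24% = 247,536 kr

Ordinary income tax:
  255,000 kr × 13% = 33,150 kr
  35,000 kr × 27% = 9,450 kr
  456,500 kr × 32% = 146,080 kr
  → 188,680 kr

247,536 kr > 188,680 kr, so the parallel minimum levy is the binding amount.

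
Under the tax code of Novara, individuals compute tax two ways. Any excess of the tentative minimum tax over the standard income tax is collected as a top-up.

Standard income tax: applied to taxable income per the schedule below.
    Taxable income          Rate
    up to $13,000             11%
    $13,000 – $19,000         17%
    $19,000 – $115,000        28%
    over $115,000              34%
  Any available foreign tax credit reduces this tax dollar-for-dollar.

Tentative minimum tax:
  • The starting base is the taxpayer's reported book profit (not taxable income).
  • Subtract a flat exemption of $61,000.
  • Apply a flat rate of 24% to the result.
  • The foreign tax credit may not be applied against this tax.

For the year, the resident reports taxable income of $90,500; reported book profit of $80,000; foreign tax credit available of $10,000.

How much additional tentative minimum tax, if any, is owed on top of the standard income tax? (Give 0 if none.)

$0

Tentative minimum tax:
  Base (reported book profit): $80,000
  Less exemption $61,000 → base $19,000
  $19,000 × 24% = $4,560

Standard income tax:
  $13,000 × 11% = $1,430
  $6,000 × 17% = $1,020
  $71,500 × 28% = $20,020
  → $22,470
  Less foreign tax credit $10,000 → $12,470

$4,560 ≤ $12,470, so no add-on is due.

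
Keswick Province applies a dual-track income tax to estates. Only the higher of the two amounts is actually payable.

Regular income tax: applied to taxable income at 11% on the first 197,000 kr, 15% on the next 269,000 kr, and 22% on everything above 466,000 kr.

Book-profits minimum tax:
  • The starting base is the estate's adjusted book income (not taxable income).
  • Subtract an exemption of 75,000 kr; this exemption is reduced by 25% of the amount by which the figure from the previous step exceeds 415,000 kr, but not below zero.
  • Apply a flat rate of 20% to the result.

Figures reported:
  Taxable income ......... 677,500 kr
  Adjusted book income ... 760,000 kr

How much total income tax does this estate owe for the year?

Regular income tax:
  197,000 kr × 11% = 21,670 kr
  269,000 kr × 15% = 40,350 kr
  211,500 kr × 22% = 46,530 kr
  → 108,550 kr

Book-profits minimum tax:
  Base (adjusted book income): 760,000 kr
  Exemption: 25% × (760,000 kr − 415,000 kr) = 86,250 kr ≥ 75,000 kr, so the exemption is fully phased out
  Base: 760,000 kr − 0 kr = 760,000 kr
  760,000 kr × 20% = 152,000 kr

152,000 kr > 108,550 kr, so the book-profits minimum tax is the binding amount.

152,000 kr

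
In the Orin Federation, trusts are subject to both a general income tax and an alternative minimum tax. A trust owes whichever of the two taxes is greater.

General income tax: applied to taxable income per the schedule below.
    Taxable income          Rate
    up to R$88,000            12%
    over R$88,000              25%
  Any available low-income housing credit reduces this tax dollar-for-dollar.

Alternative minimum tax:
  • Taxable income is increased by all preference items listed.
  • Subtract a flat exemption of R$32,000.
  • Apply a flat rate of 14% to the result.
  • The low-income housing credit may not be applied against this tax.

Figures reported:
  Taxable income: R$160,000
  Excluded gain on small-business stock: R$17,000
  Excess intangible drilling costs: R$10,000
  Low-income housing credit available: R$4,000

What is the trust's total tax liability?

R$24,560

Alternative minimum tax:
  Adjusted income: R$160,000 + R$17,000 + R$10,000 = R$187,000
  Less exemption R$32,000 → base R$155,000
  R$155,000 × 14% = R$21,700

General income tax:
  R$88,000 × 12% = R$10,560
  R$72,000 × 25% = R$18,000
  → R$28,560
  Less low-income housing credit R$4,000 → R$24,560

R$24,560 > R$21,700, so the general income tax governs.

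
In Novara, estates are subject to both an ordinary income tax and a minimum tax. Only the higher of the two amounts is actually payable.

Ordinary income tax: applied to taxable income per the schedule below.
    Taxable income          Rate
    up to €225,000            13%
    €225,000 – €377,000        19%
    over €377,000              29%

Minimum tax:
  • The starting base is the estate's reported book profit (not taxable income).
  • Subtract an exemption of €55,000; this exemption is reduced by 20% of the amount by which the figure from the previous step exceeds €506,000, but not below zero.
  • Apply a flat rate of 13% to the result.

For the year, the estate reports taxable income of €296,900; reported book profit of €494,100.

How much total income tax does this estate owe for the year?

Minimum tax:
  Base (reported book profit): €494,100
  Exemption: €494,100 ≤ €506,000, so full €55,000 applies
  Base: €494,100 − €55,000 = €439,100
  €439,100 × 13% = €57,083

Ordinary income tax:
  €225,000 × 13% = €29,250
  €71,900 × 19% = €13,661
  → €42,911

€57,083 > €42,911, so the minimum tax is the binding amount.

€57,083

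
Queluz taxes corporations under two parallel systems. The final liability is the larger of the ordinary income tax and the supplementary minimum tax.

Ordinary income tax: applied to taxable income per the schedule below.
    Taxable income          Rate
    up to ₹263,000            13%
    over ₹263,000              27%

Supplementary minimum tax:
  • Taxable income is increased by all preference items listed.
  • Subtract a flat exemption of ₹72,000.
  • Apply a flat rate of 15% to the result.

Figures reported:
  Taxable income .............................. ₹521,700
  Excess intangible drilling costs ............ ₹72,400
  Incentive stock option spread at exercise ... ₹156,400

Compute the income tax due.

₹104,039

Ordinary income tax:
  ₹263,000 × 13% = ₹34,190
  ₹258,700 × 27% = ₹69,849
  → ₹104,039

Supplementary minimum tax:
  Adjusted income: ₹521,700 + ₹72,400 + ₹156,400 = ₹750,500
  Less exemption ₹72,000 → base ₹678,500
  ₹678,500 × 15% = ₹101,775

₹104,039 > ₹101,775, so the ordinary income tax governs.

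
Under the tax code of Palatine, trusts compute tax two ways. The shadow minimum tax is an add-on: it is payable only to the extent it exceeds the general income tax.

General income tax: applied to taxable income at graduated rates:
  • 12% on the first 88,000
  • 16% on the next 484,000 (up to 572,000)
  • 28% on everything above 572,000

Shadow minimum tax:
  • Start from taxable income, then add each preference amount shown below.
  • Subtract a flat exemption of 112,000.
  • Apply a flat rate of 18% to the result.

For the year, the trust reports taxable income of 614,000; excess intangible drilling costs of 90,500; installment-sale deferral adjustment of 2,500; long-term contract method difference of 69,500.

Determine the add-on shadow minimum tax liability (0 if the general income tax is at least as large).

General income tax:
  88,000 × 12% = 10,560
  484,000 × 16% = 77,440
  42,000 × 28% = 11,760
  → 99,760

Shadow minimum tax:
  Adjusted income: 614,000 + 90,500 + 2,500 + 69,500 = 776,500
  Less exemption 112,000 → base 664,500
  664,500 × 18% = 119,610

Excess of shadow minimum tax over general income tax: 119,610 − 99,760 = 19,850.

19,850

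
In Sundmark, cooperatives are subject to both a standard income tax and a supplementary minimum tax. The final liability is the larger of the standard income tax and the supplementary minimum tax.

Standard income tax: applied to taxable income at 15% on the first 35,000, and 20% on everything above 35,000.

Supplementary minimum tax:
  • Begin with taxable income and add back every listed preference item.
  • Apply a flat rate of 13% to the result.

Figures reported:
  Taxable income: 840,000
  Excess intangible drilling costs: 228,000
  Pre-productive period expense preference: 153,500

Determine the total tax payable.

166,250

Supplementary minimum tax:
  Adjusted income: 840,000 + 228,000 + 153,500 = 1,221,500
  1,221,500 × 13% = 158,795

Standard income tax:
  35,000 × 15% = 5,250
  805,000 × 20% = 161,000
  → 166,250

166,250 > 158,795, so the standard income tax governs.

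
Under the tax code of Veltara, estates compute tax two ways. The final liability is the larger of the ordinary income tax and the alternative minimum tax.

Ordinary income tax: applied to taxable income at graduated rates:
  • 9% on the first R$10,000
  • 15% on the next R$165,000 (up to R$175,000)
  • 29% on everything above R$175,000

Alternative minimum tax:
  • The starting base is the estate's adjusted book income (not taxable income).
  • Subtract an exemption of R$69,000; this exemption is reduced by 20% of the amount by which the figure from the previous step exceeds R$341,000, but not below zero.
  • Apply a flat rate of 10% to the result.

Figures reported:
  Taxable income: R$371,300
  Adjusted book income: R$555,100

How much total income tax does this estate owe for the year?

Alternative minimum tax:
  Base (adjusted book income): R$555,100
  Exemption: R$69,000 − 20% × (R$555,100 − R$341,000) = R$69,000 − R$42,820 = R$26,180
  Base: R$555,100 − R$26,180 = R$528,920
  R$528,920 × 10% = R$52,892

Ordinary income tax:
  R$10,000 × 9% = R$900
  R$165,000 × 15% = R$24,750
  R$196,300 × 29% = R$56,927
  → R$82,577

R$82,577 > R$52,892, so the ordinary income tax governs.

R$82,577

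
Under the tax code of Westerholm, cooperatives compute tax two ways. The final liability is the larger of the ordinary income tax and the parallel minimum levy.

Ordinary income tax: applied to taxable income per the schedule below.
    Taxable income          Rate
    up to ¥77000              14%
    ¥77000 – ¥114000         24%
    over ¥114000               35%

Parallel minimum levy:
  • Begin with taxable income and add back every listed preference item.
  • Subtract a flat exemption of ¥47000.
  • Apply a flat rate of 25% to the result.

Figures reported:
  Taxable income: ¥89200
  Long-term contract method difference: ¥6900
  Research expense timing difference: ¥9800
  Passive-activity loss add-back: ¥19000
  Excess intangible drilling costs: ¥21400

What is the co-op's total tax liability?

¥24825

Ordinary income tax:
  ¥77000 × 14% = ¥10780
  ¥12200 × 24% = ¥2928
  → ¥13708

Parallel minimum levy:
  Adjusted income: ¥89200 + ¥6900 + ¥9800 + ¥19000 + ¥21400 = ¥146300
  Less exemption ¥47000 → base ¥99300
  ¥99300 × 25% = ¥24825

¥24825 > ¥13708, so the parallel minimum levy is the binding amount.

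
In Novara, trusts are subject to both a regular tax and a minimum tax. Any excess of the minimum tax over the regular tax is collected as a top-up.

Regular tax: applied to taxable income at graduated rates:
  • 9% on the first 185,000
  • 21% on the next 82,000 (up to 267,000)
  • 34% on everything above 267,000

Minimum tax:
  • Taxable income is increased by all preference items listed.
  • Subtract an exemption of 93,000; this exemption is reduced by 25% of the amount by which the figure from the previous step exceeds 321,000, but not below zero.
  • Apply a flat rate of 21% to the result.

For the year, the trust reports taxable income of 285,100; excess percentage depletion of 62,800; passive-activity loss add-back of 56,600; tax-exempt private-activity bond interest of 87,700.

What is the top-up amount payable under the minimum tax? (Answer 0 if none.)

Regular tax:
  185,000 × 9% = 16,650
  82,000 × 21% = 17,220
  18,100 × 34% = 6,154
  → 40,024

Minimum tax:
  Adjusted income: 285,100 + 62,800 + 56,600 + 87,700 = 492,200
  Exemption: 93,000 − 25% × (492,200 − 321,000) = 93,000 − 42,800 = 50,200
  Base: 492,200 − 50,200 = 442,000
  442,000 × 21% = 92,820

Excess of minimum tax over regular tax: 92,820 − 40,024 = 52,796.

52,796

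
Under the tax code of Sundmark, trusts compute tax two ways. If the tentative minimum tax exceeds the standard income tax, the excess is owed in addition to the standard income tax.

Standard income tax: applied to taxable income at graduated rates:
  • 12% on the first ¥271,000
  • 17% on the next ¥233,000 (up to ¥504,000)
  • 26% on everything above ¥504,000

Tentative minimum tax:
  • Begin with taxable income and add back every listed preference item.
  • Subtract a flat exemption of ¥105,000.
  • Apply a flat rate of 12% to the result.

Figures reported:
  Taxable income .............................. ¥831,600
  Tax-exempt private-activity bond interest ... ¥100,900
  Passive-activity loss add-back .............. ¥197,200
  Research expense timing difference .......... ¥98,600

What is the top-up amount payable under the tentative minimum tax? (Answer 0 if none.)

Standard income tax:
  ¥271,000 × 12% = ¥32,520
  ¥233,000 × 17% = ¥39,610
  ¥327,600 × 26% = ¥85,176
  → ¥157,306

Tentative minimum tax:
  Adjusted income: ¥831,600 + ¥100,900 + ¥197,200 + ¥98,600 = ¥1,228,300
  Less exemption ¥105,000 → base ¥1,123,300
  ¥1,123,300 × 12% = ¥134,796

¥134,796 ≤ ¥157,306, so no add-on is due.

¥0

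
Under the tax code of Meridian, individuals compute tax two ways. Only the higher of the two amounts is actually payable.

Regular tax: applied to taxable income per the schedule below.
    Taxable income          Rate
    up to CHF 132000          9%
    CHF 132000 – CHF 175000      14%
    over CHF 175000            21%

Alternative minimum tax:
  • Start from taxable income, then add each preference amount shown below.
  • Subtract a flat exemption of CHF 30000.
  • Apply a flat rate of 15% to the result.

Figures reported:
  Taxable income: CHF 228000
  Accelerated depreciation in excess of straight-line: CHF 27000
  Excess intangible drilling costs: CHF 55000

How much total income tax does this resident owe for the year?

Regular tax:
  CHF 132000 × 9% = CHF 11880
  CHF 43000 × 14% = CHF 6020
  CHF 53000 × 21% = CHF 11130
  → CHF 29030

Alternative minimum tax:
  Adjusted income: CHF 228000 + CHF 27000 + CHF 55000 = CHF 310000
  Less exemption CHF 30000 → base CHF 280000
  CHF 280000 × 15% = CHF 42000

CHF 42000 > CHF 29030, so the alternative minimum tax is the binding amount.

CHF 42000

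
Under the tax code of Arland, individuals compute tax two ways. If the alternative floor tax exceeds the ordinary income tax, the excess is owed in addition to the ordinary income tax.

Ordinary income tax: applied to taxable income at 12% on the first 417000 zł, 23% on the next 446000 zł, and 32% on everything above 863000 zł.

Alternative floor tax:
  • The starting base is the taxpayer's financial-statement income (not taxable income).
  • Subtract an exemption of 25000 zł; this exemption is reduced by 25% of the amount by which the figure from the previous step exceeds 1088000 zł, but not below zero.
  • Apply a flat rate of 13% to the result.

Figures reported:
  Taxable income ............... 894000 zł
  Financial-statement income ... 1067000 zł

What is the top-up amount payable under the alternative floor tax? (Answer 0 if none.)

0 zł

Ordinary income tax:
  417000 zł × 12% = 50040 zł
  446000 zł × 23% = 102580 zł
  31000 zł × 32% = 9920 zł
  → 162540 zł

Alternative floor tax:
  Base (financial-statement income): 1067000 zł
  Exemption: 1067000 zł ≤ 1088000 zł, so full 25000 zł applies
  Base: 1067000 zł − 25000 zł = 1042000 zł
  1042000 zł × 13% = 135460 zł

135460 zł ≤ 162540 zł, so no add-on is due.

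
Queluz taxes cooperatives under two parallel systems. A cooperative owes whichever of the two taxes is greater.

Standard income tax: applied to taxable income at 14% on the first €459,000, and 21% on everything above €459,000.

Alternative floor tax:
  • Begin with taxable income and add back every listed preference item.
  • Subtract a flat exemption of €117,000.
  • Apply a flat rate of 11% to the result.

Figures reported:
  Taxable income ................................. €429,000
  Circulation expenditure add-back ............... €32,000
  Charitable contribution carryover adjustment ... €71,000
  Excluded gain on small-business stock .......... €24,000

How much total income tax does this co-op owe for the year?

€60,060

Standard income tax:
  €429,000 × 14% = €60,060

Alternative floor tax:
  Adjusted income: €429,000 + €32,000 + €71,000 + €24,000 = €556,000
  Less exemption €117,000 → base €439,000
  €439,000 × 11% = €48,290

€60,060 > €48,290, so the standard income tax governs.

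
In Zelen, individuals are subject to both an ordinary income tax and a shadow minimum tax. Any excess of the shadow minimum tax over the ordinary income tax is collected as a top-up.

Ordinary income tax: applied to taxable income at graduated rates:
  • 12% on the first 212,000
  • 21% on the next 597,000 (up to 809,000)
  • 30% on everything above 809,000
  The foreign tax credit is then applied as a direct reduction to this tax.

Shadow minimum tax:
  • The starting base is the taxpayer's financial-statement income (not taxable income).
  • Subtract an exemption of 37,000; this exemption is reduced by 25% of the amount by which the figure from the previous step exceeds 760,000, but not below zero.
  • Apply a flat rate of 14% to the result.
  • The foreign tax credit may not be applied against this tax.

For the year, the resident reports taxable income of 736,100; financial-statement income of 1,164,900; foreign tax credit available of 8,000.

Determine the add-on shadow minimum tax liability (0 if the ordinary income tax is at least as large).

Ordinary income tax:
  212,000 × 12% = 25,440
  524,100 × 21% = 110,061
  → 135,501
  Less foreign tax credit 8,000 → 127,501

Shadow minimum tax:
  Base (financial-statement income): 1,164,900
  Exemption: 25% × (1,164,900 − 760,000) = 101,225 ≥ 37,000, so the exemption is fully phased out
  Base: 1,164,900 − 0 = 1,164,900
  1,164,900 × 14% = 163,086

Excess of shadow minimum tax over ordinary income tax: 163,086 − 127,501 = 35,585.

35,585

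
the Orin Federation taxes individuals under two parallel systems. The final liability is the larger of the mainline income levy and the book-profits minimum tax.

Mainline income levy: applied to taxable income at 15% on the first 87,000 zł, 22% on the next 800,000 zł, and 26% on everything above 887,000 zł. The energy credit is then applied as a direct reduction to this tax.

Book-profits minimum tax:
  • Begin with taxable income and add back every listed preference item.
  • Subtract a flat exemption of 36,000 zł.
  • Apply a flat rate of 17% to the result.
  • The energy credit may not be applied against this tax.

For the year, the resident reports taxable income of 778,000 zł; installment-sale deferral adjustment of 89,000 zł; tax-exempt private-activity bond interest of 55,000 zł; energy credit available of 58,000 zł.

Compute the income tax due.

150,620 zł

Book-profits minimum tax:
  Adjusted income: 778,000 zł + 89,000 zł + 55,000 zł = 922,000 zł
  Less exemption 36,000 zł → base 886,000 zł
  886,000 zł × 17% = 150,620 zł

Mainline income levy:
  87,000 zł × 15% = 13,050 zł
  691,000 zł × 22% = 152,020 zł
  → 165,070 zł
  Less energy credit 58,000 zł → 107,070 zł

150,620 zł > 107,070 zł, so the book-profits minimum tax is the binding amount.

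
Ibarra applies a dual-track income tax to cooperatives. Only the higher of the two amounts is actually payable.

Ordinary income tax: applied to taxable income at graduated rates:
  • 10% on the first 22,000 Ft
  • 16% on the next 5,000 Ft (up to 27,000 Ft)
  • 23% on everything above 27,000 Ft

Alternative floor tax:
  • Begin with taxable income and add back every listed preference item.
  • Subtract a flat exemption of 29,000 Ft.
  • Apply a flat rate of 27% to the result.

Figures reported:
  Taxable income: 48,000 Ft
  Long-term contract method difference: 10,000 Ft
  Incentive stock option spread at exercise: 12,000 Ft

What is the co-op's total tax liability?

Ordinary income tax:
  22,000 Ft × 10% = 2,200 Ft
  5,000 Ft × 16% = 800 Ft
  21,000 Ft × 23% = 4,830 Ft
  → 7,830 Ft

Alternative floor tax:
  Adjusted income: 48,000 Ft + 10,000 Ft + 12,000 Ft = 70,000 Ft
  Less exemption 29,000 Ft → base 41,000 Ft
  41,000 Ft × 27% = 11,070 Ft

11,070 Ft > 7,830 Ft, so the alternative floor tax is the binding amount.

11,070 Ft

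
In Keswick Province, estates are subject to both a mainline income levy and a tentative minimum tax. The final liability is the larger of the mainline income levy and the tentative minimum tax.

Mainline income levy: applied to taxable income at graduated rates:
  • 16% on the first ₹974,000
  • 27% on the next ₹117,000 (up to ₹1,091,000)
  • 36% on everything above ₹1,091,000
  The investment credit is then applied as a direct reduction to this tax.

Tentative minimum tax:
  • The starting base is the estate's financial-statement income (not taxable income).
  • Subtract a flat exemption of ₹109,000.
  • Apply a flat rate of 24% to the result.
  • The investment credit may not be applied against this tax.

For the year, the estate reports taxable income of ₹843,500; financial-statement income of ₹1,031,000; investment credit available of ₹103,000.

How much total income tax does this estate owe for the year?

Tentative minimum tax:
  Base (financial-statement income): ₹1,031,000
  Less exemption ₹109,000 → base ₹922,000
  ₹922,000 × 24% = ₹221,280

Mainline income levy:
  ₹843,500 × 16% = ₹134,960
  Less investment credit ₹103,000 → ₹31,960

₹221,280 > ₹31,960, so the tentative minimum tax is the binding amount.

₹221,280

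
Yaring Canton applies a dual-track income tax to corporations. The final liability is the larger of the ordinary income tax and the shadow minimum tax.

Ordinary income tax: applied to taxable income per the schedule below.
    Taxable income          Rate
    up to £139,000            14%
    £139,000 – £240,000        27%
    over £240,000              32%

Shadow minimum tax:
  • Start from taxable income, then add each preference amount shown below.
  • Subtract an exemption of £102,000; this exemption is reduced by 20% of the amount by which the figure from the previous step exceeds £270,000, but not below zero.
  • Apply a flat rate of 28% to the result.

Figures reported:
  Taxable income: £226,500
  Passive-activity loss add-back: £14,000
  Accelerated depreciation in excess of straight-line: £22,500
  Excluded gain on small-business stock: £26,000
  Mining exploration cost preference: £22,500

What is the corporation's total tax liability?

Ordinary income tax:
  £139,000 × 14% = £19,460
  £87,500 × 27% = £23,625
  → £43,085

Shadow minimum tax:
  Adjusted income: £226,500 + £14,000 + £22,500 + £26,000 + £22,500 = £311,500
  Exemption: £102,000 − 20% × (£311,500 − £270,000) = £102,000 − £8,300 = £93,700
  Base: £311,500 − £93,700 = £217,800
  £217,800 × 28% = £60,984

£60,984 > £43,085, so the shadow minimum tax is the binding amount.

£60,984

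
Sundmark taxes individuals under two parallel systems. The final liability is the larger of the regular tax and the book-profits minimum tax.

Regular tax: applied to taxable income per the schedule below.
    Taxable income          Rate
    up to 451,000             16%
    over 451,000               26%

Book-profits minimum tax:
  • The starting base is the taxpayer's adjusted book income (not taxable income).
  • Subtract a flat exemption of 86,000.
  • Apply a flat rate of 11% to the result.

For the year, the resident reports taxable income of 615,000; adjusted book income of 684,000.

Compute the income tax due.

Regular tax:
  451,000 × 16% = 72,160
  164,000 × 26% = 42,640
  → 114,800

Book-profits minimum tax:
  Base (adjusted book income): 684,000
  Less exemption 86,000 → base 598,000
  598,000 × 11% = 65,780

114,800 > 65,780, so the regular tax governs.

114,800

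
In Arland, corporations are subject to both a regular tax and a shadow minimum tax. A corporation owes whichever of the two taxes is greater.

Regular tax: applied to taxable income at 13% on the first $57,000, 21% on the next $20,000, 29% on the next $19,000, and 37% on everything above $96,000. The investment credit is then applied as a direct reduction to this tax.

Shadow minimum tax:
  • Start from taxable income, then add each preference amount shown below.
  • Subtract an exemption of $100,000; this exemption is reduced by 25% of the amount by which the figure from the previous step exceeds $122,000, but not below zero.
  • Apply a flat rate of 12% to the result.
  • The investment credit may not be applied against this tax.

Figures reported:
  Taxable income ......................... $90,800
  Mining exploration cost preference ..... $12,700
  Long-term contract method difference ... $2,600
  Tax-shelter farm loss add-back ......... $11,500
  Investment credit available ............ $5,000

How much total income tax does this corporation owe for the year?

$10,612

Shadow minimum tax:
  Adjusted income: $90,800 + $12,700 + $2,600 + $11,500 = $117,600
  Exemption: $117,600 ≤ $122,000, so full $100,000 applies
  Base: $117,600 − $100,000 = $17,600
  $17,600 × 12% = $2,112

Regular tax:
  $57,000 × 13% = $7,410
  $20,000 × 21% = $4,200
  $13,800 × 29% = $4,002
  → $15,612
  Less investment credit $5,000 → $10,612

$10,612 > $2,112, so the regular tax governs.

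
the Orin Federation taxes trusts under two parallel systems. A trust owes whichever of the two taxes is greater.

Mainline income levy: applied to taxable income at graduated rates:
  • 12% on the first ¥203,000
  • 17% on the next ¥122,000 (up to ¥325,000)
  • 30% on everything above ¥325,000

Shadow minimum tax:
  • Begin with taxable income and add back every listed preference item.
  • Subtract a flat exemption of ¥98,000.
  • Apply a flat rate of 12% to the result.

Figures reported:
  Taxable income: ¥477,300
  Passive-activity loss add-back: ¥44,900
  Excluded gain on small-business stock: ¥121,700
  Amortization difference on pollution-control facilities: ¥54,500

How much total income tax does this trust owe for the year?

Mainline income levy:
  ¥203,000 × 12% = ¥24,360
  ¥122,000 × 17% = ¥20,740
  ¥152,300 × 30% = ¥45,690
  → ¥90,790

Shadow minimum tax:
  Adjusted income: ¥477,300 + ¥44,900 + ¥121,700 + ¥54,500 = ¥698,400
  Less exemption ¥98,000 → base ¥600,400
  ¥600,400 × 12% = ¥72,048

¥90,790 > ¥72,048, so the mainline income levy governs.

¥90,790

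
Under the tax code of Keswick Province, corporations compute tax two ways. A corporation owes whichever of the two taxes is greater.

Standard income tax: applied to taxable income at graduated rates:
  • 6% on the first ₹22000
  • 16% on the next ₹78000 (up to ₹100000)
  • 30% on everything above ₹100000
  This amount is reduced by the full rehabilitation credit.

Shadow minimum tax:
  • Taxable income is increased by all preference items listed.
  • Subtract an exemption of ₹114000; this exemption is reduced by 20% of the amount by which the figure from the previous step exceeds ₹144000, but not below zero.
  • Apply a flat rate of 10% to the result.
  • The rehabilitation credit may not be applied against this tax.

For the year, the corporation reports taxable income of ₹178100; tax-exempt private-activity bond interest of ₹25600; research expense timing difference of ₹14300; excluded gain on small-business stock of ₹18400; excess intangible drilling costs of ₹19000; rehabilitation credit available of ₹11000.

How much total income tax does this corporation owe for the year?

Shadow minimum tax:
  Adjusted income: ₹178100 + ₹25600 + ₹14300 + ₹18400 + ₹19000 = ₹255400
  Exemption: ₹114000 − 20% × (₹255400 − ₹144000) = ₹114000 − ₹22280 = ₹91720
  Base: ₹255400 − ₹91720 = ₹163680
  ₹163680 × 10% = ₹16368

Standard income tax:
  ₹22000 × 6% = ₹1320
  ₹78000 × 16% = ₹12480
  ₹78100 × 30% = ₹23430
  → ₹37230
  Less rehabilitation credit ₹11000 → ₹26230

₹26230 > ₹16368, so the standard income tax governs.

₹26230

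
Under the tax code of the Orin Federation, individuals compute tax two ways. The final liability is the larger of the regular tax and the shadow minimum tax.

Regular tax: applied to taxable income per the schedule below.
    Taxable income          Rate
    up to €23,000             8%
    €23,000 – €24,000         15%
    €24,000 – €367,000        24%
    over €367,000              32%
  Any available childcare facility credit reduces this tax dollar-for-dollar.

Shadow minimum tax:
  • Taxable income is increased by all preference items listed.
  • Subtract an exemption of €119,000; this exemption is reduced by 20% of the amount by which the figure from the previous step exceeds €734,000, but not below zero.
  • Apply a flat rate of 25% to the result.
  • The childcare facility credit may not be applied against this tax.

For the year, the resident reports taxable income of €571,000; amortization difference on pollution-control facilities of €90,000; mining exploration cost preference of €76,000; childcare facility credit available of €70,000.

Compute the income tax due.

€154,650

Regular tax:
  €23,000 × 8% = €1,840
  €1,000 × 15% = €150
  €343,000 × 24% = €82,320
  €204,000 × 32% = €65,280
  → €149,590
  Less childcare facility credit €70,000 → €79,590

Shadow minimum tax:
  Adjusted income: €571,000 + €90,000 + €76,000 = €737,000
  Exemption: €119,000 − 20% × (€737,000 − €734,000) = €119,000 − €600 = €118,400
  Base: €737,000 − €118,400 = €618,600
  €618,600 × 25% = €154,650

€154,650 > €79,590, so the shadow minimum tax is the binding amount.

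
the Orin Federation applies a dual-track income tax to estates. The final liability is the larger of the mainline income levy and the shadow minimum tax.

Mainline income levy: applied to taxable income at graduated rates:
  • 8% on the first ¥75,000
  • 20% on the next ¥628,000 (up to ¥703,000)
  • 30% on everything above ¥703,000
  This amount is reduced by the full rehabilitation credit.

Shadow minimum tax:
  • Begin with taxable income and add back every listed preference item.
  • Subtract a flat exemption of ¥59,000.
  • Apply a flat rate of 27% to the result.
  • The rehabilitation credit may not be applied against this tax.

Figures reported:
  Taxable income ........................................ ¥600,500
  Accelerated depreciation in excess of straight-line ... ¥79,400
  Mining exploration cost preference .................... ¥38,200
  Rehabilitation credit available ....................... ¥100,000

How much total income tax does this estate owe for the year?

¥177,957

Shadow minimum tax:
  Adjusted income: ¥600,500 + ¥79,400 + ¥38,200 = ¥718,100
  Less exemption ¥59,000 → base ¥659,100
  ¥659,100 × 27% = ¥177,957

Mainline income levy:
  ¥75,000 × 8% = ¥6,000
  ¥525,500 × 20% = ¥105,100
  → ¥111,100
  Less rehabilitation credit ¥100,000 → ¥11,100

¥177,957 > ¥11,100, so the shadow minimum tax is the binding amount.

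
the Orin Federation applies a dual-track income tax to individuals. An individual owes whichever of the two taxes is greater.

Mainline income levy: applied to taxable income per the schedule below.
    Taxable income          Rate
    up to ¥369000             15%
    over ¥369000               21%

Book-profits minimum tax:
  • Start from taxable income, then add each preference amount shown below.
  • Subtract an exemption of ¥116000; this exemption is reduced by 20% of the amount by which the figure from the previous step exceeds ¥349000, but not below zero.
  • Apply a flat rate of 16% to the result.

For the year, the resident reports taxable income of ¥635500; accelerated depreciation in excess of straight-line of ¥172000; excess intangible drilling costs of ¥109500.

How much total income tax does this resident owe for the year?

Mainline income levy:
  ¥369000 × 15% = ¥55350
  ¥266500 × 21% = ¥55965
  → ¥111315

Book-profits minimum tax:
  Adjusted income: ¥635500 + ¥172000 + ¥109500 = ¥917000
  Exemption: ¥116000 − 20% × (¥917000 − ¥349000) = ¥116000 − ¥113600 = ¥2400
  Base: ¥917000 − ¥2400 = ¥914600
  ¥914600 × 16% = ¥146336

¥146336 > ¥111315, so the book-profits minimum tax is the binding amount.

¥146336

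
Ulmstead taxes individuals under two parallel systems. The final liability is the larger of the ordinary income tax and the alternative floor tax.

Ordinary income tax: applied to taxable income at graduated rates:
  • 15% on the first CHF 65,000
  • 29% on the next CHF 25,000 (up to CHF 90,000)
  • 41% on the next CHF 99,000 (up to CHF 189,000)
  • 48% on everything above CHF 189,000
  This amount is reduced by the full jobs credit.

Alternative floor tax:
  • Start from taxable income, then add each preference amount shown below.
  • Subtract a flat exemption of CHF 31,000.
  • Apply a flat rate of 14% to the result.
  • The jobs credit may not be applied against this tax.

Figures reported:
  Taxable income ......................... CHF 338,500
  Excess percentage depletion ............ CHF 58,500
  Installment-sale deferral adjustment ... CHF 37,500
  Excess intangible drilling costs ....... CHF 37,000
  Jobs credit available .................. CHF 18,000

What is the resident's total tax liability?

CHF 111,350

Alternative floor tax:
  Adjusted income: CHF 338,500 + CHF 58,500 + CHF 37,500 + CHF 37,000 = CHF 471,500
  Less exemption CHF 31,000 → base CHF 440,500
  CHF 440,500 × 14% = CHF 61,670

Ordinary income tax:
  CHF 65,000 × 15% = CHF 9,750
  CHF 25,000 × 29% = CHF 7,250
  CHF 99,000 × 41% = CHF 40,590
  CHF 149,500 × 48% = CHF 71,760
  → CHF 129,350
  Less jobs credit CHF 18,000 → CHF 111,350

CHF 111,350 > CHF 61,670, so the ordinary income tax governs.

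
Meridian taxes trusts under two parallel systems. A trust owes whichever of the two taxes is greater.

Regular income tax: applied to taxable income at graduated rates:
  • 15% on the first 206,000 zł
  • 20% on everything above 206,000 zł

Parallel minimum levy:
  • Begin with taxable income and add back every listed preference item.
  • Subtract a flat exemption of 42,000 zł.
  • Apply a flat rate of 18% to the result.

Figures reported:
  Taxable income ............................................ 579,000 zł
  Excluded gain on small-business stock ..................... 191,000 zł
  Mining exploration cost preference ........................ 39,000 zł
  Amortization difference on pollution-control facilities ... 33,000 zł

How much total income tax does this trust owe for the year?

Regular income tax:
  206,000 zł × 15% = 30,900 zł
  373,000 zł × 20% = 74,600 zł
  → 105,500 zł

Parallel minimum levy:
  Adjusted income: 579,000 zł + 191,000 zł + 39,000 zł + 33,000 zł = 842,000 zł
  Less exemption 42,000 zł → base 800,000 zł
  800,000 zł × 18% = 144,000 zł

144,000 zł > 105,500 zł, so the parallel minimum levy is the binding amount.

144,000 zł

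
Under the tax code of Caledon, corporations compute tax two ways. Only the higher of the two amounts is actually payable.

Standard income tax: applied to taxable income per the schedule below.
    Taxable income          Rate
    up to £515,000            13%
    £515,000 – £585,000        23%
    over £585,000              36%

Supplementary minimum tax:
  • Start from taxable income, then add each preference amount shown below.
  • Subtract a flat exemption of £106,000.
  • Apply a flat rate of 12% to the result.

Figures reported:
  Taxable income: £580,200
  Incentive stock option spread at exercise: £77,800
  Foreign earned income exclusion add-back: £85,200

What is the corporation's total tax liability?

£81,946

Supplementary minimum tax:
  Adjusted income: £580,200 + £77,800 + £85,200 = £743,200
  Less exemption £106,000 → base £637,200
  £637,200 × 12% = £76,464

Standard income tax:
  £515,000 × 13% = £66,950
  £65,200 × 23% = £14,996
  → £81,946

£81,946 > £76,464, so the standard income tax governs.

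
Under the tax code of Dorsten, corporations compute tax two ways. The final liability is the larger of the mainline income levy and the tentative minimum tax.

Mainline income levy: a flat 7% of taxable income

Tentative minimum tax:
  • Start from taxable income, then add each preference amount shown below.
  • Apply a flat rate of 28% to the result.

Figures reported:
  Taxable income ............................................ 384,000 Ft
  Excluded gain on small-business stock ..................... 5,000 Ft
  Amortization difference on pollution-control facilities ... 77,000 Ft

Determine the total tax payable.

Tentative minimum tax:
  Adjusted income: 384,000 Ft + 5,000 Ft + 77,000 Ft = 466,000 Ft
  466,000 Ft × 28% = 130,480 Ft

Mainline income levy:
  384,000 Ft × 7% = 26,880 Ft

130,480 Ft > 26,880 Ft, so the tentative minimum tax is the binding amount.

130,480 Ft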